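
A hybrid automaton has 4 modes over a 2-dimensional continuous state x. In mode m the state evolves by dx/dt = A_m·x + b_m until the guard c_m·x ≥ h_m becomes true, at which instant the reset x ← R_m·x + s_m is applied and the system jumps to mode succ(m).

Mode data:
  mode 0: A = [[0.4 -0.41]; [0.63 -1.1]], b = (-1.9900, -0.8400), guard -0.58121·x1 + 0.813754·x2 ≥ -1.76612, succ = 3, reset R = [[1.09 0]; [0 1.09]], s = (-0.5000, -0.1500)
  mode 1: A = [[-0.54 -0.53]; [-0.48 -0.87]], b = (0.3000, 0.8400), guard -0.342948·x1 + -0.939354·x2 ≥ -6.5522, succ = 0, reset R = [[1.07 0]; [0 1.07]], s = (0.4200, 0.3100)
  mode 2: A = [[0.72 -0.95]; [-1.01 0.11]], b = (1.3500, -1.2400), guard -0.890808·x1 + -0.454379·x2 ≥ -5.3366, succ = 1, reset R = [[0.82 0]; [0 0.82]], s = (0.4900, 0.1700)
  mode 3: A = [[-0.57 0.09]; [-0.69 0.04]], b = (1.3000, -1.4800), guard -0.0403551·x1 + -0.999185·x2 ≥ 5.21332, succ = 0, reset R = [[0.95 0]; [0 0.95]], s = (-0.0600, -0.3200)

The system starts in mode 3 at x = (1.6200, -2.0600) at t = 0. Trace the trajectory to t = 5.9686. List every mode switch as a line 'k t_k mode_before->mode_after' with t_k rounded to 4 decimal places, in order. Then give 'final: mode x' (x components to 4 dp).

1 1.1624 3->0
2 2.4077 0->3
3 3.9406 3->0
4 5.1181 0->3
final: 3 1.0158 -3.6160

Mode 3: guard c·x = 5.2133 hit at Δt = 1.1624 (t = 1.1624), x⁻ = (1.6467, -5.2841) → reset → x⁺ = (1.5044, -5.3399), jump to mode 0
Mode 0: guard c·x = -1.7661 hit at Δt = 1.2453 (t = 2.4077), x⁻ = (1.2511, -1.2768) → reset → x⁺ = (0.8637, -1.5417), jump to mode 3
Mode 3: guard c·x = 5.2133 hit at Δt = 1.5329 (t = 3.9406), x⁻ = (1.3566, -5.2724) → reset → x⁺ = (1.2288, -5.3287), jump to mode 0
Mode 0: guard c·x = -1.7661 hit at Δt = 1.1775 (t = 5.1181), x⁻ = (0.9155, -1.5165) → reset → x⁺ = (0.4979, -1.8030), jump to mode 3
Mode 3: flow for 0.8505 to horizon, guard not reached → x = (1.0158, -3.6160)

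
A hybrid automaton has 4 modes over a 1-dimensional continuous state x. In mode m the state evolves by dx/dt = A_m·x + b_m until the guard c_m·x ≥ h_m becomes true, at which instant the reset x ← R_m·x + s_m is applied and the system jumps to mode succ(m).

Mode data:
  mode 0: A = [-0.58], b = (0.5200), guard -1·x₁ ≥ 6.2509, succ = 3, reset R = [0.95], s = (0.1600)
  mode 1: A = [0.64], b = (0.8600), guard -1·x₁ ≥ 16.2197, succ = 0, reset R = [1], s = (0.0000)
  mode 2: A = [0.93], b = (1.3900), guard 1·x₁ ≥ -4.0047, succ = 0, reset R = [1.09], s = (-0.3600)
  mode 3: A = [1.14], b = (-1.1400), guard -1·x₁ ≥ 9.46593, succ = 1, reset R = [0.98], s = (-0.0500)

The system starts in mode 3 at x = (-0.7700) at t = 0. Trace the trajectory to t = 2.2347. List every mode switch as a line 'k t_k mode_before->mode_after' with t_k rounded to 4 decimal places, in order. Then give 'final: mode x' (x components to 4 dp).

Mode 3: guard c·x = 9.4659 hit at Δt = 1.5589 (t = 1.5589), x⁻ = (-9.4659) → reset → x⁺ = (-9.3266), jump to mode 1
Mode 1: flow for 0.6758 to horizon, guard not reached → x = (-13.6463)

1 1.5589 3->1
final: 1 -13.6463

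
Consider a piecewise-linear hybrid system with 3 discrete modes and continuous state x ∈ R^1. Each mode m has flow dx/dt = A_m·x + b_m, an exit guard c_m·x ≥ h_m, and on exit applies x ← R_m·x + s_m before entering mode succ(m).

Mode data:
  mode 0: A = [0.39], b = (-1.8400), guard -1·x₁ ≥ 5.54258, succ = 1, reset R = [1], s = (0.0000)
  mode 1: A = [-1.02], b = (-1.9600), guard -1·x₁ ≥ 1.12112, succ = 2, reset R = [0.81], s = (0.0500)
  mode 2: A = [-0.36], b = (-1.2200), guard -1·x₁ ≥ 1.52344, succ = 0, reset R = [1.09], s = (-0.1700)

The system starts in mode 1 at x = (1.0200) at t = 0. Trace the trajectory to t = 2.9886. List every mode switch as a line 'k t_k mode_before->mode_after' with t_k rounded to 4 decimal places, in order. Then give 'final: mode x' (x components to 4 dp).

Mode 1: guard c·x = 1.1211 hit at Δt = 1.2760 (t = 1.2760), x⁻ = (-1.1211) → reset → x⁺ = (-0.8581), jump to mode 2
Mode 2: guard c·x = 1.5234 hit at Δt = 0.8473 (t = 2.1233), x⁻ = (-1.5234) → reset → x⁺ = (-1.8305), jump to mode 0
Mode 0: flow for 0.8653 to horizon, guard not reached → x = (-4.4591)

1 1.2760 1->2
2 2.1233 2->0
final: 0 -4.4591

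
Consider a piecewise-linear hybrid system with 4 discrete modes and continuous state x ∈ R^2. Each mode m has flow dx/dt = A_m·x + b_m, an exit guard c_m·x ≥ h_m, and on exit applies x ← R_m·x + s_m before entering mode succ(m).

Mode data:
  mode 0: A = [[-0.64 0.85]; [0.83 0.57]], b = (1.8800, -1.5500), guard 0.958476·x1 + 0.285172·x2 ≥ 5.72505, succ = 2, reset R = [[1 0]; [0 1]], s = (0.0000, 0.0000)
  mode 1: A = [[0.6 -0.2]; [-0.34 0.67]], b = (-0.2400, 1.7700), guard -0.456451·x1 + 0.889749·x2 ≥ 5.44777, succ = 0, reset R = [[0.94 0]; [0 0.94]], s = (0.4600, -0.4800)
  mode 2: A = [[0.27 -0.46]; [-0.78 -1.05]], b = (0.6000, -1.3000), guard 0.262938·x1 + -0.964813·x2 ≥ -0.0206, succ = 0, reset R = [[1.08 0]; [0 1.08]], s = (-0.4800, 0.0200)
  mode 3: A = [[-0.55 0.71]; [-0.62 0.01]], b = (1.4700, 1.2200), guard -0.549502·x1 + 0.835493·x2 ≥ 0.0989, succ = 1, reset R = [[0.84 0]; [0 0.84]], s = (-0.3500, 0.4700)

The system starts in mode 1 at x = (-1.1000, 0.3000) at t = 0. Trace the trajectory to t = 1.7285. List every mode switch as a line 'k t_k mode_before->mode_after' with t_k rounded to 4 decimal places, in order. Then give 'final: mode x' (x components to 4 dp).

1 1.1062 1->0
final: 0 0.8993 3.7582

Mode 1: guard c·x = 5.4478 hit at Δt = 1.1062 (t = 1.1062), x⁻ = (-3.1003, 4.5323) → reset → x⁺ = (-2.4543, 3.7804), jump to mode 0
Mode 0: flow for 0.6223 to horizon, guard not reached → x = (0.8993, 3.7582)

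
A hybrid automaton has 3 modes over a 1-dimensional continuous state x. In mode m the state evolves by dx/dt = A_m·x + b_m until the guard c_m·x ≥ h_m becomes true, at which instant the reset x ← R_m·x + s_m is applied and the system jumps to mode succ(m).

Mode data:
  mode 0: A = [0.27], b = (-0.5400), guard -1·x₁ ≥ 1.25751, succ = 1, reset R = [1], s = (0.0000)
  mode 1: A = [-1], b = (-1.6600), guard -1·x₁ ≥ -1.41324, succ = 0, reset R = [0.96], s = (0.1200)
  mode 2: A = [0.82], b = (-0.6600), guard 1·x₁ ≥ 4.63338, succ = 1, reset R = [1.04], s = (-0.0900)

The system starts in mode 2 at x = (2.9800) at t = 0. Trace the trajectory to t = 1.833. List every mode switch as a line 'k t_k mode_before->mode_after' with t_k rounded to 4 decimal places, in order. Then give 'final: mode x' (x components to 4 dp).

1 0.6895 2->1
2 1.4213 1->0
final: 0 1.4152

Mode 2: guard c·x = 4.6334 hit at Δt = 0.6895 (t = 0.6895), x⁻ = (4.6334) → reset → x⁺ = (4.7287), jump to mode 1
Mode 1: guard c·x = -1.4132 hit at Δt = 0.7318 (t = 1.4213), x⁻ = (1.4132) → reset → x⁺ = (1.4767), jump to mode 0
Mode 0: flow for 0.4117 to horizon, guard not reached → x = (1.4152)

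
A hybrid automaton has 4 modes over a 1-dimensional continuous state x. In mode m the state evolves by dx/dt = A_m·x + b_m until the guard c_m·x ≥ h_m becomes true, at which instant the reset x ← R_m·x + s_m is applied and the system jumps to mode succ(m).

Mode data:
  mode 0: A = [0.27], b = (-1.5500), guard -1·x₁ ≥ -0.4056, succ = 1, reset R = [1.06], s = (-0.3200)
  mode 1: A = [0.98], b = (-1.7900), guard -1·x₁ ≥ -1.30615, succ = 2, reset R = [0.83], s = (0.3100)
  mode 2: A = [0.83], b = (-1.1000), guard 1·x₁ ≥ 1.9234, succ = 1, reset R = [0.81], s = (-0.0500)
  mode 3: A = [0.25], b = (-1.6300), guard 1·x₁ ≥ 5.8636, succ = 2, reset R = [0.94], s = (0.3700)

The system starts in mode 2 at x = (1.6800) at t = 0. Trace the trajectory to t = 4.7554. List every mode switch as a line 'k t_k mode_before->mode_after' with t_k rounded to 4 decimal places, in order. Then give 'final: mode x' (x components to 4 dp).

1 0.6295 2->1
2 1.1302 1->2
3 3.7356 2->1
4 4.2364 1->2
final: 2 1.4312

Mode 2: guard c·x = 1.9234 hit at Δt = 0.6295 (t = 0.6295), x⁻ = (1.9234) → reset → x⁺ = (1.5080), jump to mode 1
Mode 1: guard c·x = -1.3061 hit at Δt = 0.5007 (t = 1.1302), x⁻ = (1.3062) → reset → x⁺ = (1.3941), jump to mode 2
Mode 2: guard c·x = 1.9234 hit at Δt = 2.6054 (t = 3.7356), x⁻ = (1.9234) → reset → x⁺ = (1.5080), jump to mode 1
Mode 1: guard c·x = -1.3061 hit at Δt = 0.5007 (t = 4.2364), x⁻ = (1.3061) → reset → x⁺ = (1.3941), jump to mode 2
Mode 2: flow for 0.5190 to horizon, guard not reached → x = (1.4312)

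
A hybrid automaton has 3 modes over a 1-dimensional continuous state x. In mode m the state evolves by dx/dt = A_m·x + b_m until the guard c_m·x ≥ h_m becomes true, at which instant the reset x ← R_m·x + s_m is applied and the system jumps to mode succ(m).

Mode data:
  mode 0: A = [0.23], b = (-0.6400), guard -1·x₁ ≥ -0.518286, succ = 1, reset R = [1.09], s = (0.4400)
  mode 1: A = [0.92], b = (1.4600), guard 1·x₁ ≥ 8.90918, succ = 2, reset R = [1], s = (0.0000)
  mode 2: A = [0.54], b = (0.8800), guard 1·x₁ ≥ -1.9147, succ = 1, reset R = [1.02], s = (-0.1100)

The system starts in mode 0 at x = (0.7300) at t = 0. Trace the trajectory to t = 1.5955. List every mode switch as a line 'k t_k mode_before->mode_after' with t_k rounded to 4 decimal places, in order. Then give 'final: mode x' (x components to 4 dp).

Mode 0: guard c·x = -0.5183 hit at Δt = 0.4268 (t = 0.4268), x⁻ = (0.5183) → reset → x⁺ = (1.0049), jump to mode 1
Mode 1: flow for 1.1687 to horizon, guard not reached → x = (6.0088)

1 0.4268 0->1
final: 1 6.0088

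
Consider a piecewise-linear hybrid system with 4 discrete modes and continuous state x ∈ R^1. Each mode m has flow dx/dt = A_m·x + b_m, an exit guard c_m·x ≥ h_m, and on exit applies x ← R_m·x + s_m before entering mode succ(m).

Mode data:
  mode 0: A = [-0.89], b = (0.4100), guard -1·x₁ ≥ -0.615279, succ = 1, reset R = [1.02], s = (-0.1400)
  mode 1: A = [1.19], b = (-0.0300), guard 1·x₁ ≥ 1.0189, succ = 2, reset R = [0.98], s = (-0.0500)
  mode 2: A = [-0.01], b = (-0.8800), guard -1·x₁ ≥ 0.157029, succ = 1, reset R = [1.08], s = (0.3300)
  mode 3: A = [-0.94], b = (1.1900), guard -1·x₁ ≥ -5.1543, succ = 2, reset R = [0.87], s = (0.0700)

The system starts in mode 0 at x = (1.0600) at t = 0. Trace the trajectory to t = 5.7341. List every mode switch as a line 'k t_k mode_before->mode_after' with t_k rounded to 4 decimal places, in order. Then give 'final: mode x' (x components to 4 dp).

1 1.5224 0->1
2 2.1653 1->2
3 3.4160 2->1
4 5.0922 1->2
final: 2 0.3794

Mode 0: guard c·x = -0.6153 hit at Δt = 1.5224 (t = 1.5224), x⁻ = (0.6153) → reset → x⁺ = (0.4876), jump to mode 1
Mode 1: guard c·x = 1.0189 hit at Δt = 0.6429 (t = 2.1653), x⁻ = (1.0189) → reset → x⁺ = (0.9485), jump to mode 2
Mode 2: guard c·x = 0.1570 hit at Δt = 1.2507 (t = 3.4160), x⁻ = (-0.1570) → reset → x⁺ = (0.1604), jump to mode 1
Mode 1: guard c·x = 1.0189 hit at Δt = 1.6762 (t = 5.0922), x⁻ = (1.0189) → reset → x⁺ = (0.9485), jump to mode 2
Mode 2: flow for 0.6419 to horizon, guard not reached → x = (0.3794)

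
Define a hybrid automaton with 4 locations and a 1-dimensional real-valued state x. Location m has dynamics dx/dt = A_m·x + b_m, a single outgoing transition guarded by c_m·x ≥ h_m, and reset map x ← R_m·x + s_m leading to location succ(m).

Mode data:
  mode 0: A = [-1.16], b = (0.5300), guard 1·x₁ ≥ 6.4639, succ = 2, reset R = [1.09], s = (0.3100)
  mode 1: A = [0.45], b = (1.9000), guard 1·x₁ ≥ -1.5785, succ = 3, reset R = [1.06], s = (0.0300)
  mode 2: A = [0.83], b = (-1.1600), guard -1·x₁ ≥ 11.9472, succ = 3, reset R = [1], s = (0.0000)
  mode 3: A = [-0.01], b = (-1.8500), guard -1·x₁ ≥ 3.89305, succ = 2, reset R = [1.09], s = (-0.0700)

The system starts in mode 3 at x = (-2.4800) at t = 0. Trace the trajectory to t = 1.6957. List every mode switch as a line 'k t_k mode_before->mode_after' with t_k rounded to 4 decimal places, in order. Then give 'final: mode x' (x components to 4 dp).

1 0.7772 3->2
final: 2 -10.8429

Mode 3: guard c·x = 3.8931 hit at Δt = 0.7772 (t = 0.7772), x⁻ = (-3.8930) → reset → x⁺ = (-4.3134), jump to mode 2
Mode 2: flow for 0.9185 to horizon, guard not reached → x = (-10.8429)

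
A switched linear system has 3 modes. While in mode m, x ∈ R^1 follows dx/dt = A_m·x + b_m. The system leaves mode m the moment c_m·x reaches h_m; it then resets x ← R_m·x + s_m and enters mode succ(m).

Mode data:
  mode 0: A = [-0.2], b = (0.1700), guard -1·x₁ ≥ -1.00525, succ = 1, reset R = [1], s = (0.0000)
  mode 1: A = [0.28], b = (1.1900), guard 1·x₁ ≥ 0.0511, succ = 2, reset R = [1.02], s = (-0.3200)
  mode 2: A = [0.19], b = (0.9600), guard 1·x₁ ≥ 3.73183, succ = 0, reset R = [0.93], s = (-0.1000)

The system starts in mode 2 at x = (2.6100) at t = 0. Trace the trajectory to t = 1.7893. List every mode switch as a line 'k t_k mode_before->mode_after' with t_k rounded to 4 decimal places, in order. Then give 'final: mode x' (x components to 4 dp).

Mode 2: guard c·x = 3.7318 hit at Δt = 0.7191 (t = 0.7191), x⁻ = (3.7318) → reset → x⁺ = (3.3706), jump to mode 0
Mode 0: flow for 1.0702 to horizon, guard not reached → x = (2.8849)

1 0.7191 2->0
final: 0 2.8849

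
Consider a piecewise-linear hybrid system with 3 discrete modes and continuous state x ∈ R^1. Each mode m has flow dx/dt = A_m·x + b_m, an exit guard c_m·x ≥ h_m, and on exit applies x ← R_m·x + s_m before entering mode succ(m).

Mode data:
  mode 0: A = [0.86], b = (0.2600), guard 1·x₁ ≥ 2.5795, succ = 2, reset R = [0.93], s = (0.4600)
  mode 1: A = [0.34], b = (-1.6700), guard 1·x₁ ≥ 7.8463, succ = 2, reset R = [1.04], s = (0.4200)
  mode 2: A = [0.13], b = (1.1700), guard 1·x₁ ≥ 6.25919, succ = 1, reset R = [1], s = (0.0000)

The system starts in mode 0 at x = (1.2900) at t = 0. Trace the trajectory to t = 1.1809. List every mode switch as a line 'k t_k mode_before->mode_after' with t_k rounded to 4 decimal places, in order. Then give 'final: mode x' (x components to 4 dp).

1 0.6898 0->2
final: 2 3.6407

Mode 0: guard c·x = 2.5795 hit at Δt = 0.6898 (t = 0.6898), x⁻ = (2.5795) → reset → x⁺ = (2.8589), jump to mode 2
Mode 2: flow for 0.4911 to horizon, guard not reached → x = (3.6407)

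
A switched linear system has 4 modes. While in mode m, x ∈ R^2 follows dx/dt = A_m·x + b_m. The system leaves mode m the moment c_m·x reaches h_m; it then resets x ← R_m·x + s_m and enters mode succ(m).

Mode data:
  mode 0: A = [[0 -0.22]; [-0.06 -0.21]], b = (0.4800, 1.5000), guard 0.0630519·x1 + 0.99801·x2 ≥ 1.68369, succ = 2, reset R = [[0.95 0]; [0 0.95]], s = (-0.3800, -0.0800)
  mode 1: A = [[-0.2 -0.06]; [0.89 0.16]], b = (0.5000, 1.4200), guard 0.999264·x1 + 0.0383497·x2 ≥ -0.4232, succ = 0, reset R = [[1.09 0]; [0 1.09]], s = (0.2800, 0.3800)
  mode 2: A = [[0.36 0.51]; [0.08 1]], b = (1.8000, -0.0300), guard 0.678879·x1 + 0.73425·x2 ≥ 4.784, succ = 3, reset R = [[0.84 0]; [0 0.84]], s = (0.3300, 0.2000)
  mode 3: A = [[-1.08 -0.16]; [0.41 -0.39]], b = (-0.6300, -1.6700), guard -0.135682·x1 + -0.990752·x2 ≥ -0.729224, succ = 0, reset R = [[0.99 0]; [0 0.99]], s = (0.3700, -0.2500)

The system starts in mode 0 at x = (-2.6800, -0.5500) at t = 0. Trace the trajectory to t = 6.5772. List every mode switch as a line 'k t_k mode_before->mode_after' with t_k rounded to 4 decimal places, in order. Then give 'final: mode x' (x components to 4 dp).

1 1.5902 0->2
2 2.8141 2->3
3 4.2907 3->0
4 5.1963 0->2
5 6.1022 2->3
final: 3 1.2625 2.4451

Mode 0: guard c·x = 1.6837 hit at Δt = 1.5902 (t = 1.5902), x⁻ = (-2.1640, 1.8238) → reset → x⁺ = (-2.4358, 1.6526), jump to mode 2
Mode 2: guard c·x = 4.7840 hit at Δt = 1.2239 (t = 2.8141), x⁻ = (1.3050, 5.3089) → reset → x⁺ = (1.4262, 4.6595), jump to mode 3
Mode 3: guard c·x = -0.7292 hit at Δt = 1.4766 (t = 4.2907), x⁻ = (-0.4278, 0.7946) → reset → x⁺ = (-0.0535, 0.5367), jump to mode 0
Mode 0: guard c·x = 1.6837 hit at Δt = 0.9056 (t = 5.1963), x⁻ = (0.1569, 1.6771) → reset → x⁺ = (-0.2309, 1.5133), jump to mode 2
Mode 2: guard c·x = 4.7840 hit at Δt = 0.9058 (t = 6.1022), x⁻ = (2.9250, 3.8110) → reset → x⁺ = (2.7870, 3.4013), jump to mode 3
Mode 3: flow for 0.4750 to horizon, guard not reached → x = (1.2625, 2.4451)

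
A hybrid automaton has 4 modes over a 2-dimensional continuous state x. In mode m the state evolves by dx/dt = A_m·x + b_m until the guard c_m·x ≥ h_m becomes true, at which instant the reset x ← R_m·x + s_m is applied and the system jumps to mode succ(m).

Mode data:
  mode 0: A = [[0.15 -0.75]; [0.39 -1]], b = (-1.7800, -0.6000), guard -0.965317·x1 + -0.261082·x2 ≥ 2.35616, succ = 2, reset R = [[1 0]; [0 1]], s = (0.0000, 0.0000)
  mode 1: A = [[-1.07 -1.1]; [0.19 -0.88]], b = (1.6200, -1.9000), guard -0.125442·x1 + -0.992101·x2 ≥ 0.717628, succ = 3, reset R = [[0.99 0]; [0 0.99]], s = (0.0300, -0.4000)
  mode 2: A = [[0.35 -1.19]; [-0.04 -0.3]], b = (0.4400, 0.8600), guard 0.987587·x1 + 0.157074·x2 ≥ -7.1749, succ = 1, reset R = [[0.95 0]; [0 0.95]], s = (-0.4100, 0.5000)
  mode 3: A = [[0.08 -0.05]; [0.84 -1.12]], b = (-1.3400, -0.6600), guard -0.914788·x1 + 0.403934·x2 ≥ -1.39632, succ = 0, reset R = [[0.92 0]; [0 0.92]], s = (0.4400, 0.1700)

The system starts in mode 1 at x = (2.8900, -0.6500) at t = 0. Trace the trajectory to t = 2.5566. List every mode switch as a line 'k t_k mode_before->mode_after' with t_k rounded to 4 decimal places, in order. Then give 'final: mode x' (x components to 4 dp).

1 0.6683 1->3
2 1.6152 3->0
final: 0 0.2636 -0.0332

Mode 1: guard c·x = 0.7176 hit at Δt = 0.6683 (t = 0.6683), x⁻ = (2.6578, -1.0594) → reset → x⁺ = (2.6612, -1.4488), jump to mode 3
Mode 3: guard c·x = -1.3963 hit at Δt = 0.9469 (t = 1.6152), x⁻ = (1.5757, 0.1117) → reset → x⁺ = (1.8897, 0.2728), jump to mode 0
Mode 0: flow for 0.9414 to horizon, guard not reached → x = (0.2636, -0.0332)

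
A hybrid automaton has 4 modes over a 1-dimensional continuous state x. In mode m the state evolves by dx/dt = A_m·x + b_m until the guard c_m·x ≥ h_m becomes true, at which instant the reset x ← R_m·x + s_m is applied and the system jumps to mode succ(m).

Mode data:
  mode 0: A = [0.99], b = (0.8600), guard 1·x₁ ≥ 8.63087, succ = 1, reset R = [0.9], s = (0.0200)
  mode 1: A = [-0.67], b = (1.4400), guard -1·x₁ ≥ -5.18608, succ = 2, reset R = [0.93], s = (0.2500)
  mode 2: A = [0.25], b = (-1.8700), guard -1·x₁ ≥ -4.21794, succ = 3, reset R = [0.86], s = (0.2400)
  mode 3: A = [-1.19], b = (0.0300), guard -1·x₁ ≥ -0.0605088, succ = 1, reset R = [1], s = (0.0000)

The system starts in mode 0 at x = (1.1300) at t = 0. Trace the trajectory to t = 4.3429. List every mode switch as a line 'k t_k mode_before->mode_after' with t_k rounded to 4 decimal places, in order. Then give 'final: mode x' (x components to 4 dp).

1 1.5745 0->1
2 2.4981 1->2
3 3.7141 2->3
final: 3 1.8433

Mode 0: guard c·x = 8.6309 hit at Δt = 1.5745 (t = 1.5745), x⁻ = (8.6309) → reset → x⁺ = (7.7878), jump to mode 1
Mode 1: guard c·x = -5.1861 hit at Δt = 0.9236 (t = 2.4981), x⁻ = (5.1861) → reset → x⁺ = (5.0731), jump to mode 2
Mode 2: guard c·x = -4.2179 hit at Δt = 1.2160 (t = 3.7141), x⁻ = (4.2179) → reset → x⁺ = (3.8674), jump to mode 3
Mode 3: flow for 0.6288 to horizon, guard not reached → x = (1.8433)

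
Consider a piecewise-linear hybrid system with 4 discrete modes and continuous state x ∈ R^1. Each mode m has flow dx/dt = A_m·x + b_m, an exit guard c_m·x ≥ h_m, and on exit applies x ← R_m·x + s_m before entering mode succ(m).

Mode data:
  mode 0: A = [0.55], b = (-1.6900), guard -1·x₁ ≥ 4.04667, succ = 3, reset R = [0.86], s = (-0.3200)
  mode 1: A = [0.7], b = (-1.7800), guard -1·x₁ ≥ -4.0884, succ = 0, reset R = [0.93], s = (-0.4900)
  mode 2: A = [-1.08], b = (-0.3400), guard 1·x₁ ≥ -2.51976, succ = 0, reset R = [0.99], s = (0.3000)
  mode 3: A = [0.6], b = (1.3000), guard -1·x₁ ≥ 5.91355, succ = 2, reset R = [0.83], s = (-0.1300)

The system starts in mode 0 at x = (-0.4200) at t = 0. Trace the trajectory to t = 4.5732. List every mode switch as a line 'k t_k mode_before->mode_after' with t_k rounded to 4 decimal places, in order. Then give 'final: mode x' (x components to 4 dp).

1 1.2948 0->3
2 2.6785 3->2
3 3.3839 2->0
4 3.9317 0->3
final: 3 -4.5670

Mode 0: guard c·x = 4.0467 hit at Δt = 1.2948 (t = 1.2948), x⁻ = (-4.0467) → reset → x⁺ = (-3.8001), jump to mode 3
Mode 3: guard c·x = 5.9135 hit at Δt = 1.3837 (t = 2.6785), x⁻ = (-5.9135) → reset → x⁺ = (-5.0382), jump to mode 2
Mode 2: guard c·x = -2.5198 hit at Δt = 0.7054 (t = 3.3839), x⁻ = (-2.5198) → reset → x⁺ = (-2.1946), jump to mode 0
Mode 0: guard c·x = 4.0467 hit at Δt = 0.5478 (t = 3.9317), x⁻ = (-4.0467) → reset → x⁺ = (-3.8001), jump to mode 3
Mode 3: flow for 0.6415 to horizon, guard not reached → x = (-4.5670)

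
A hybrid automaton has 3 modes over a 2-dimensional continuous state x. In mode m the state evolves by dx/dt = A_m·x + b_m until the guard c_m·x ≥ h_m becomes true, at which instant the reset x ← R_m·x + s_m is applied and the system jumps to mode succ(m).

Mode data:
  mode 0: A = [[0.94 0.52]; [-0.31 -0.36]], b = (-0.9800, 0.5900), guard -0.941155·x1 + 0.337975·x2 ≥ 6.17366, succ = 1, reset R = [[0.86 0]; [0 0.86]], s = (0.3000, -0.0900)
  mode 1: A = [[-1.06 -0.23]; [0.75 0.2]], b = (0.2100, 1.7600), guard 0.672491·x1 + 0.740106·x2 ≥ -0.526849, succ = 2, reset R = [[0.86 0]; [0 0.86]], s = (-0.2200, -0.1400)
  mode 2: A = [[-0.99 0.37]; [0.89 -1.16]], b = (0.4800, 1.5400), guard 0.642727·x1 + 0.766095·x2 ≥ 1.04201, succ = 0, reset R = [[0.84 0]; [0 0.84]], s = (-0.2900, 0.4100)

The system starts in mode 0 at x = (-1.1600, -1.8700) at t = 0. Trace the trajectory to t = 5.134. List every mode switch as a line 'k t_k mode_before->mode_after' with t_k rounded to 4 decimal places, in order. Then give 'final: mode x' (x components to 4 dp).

1 1.1338 0->1
2 2.6834 1->2
3 4.1794 2->0
final: 0 -0.4040 1.4469

Mode 0: guard c·x = 6.1737 hit at Δt = 1.1338 (t = 1.1338), x⁻ = (-6.4337, 0.3507) → reset → x⁺ = (-5.2330, 0.2116), jump to mode 1
Mode 1: guard c·x = -0.5268 hit at Δt = 1.5496 (t = 2.6834), x⁻ = (-0.8016, 0.0165) → reset → x⁺ = (-0.9094, -0.1258), jump to mode 2
Mode 2: guard c·x = 1.0420 hit at Δt = 1.4960 (t = 4.1794), x⁻ = (0.3544, 1.0628) → reset → x⁺ = (0.0077, 1.3027), jump to mode 0
Mode 0: flow for 0.9546 to horizon, guard not reached → x = (-0.4040, 1.4469)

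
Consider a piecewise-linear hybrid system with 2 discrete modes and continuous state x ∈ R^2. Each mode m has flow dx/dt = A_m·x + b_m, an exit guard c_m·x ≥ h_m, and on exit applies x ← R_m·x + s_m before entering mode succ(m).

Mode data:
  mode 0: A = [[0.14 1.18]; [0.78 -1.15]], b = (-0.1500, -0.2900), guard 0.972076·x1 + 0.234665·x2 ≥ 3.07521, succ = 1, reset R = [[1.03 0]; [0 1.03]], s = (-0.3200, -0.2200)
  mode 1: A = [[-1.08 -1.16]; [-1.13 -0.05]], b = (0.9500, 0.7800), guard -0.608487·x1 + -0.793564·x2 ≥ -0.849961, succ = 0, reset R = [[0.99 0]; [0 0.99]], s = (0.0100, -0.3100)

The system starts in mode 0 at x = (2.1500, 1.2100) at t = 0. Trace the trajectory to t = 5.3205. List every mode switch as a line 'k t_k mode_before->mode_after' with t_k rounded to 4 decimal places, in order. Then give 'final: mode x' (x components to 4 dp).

1 0.4197 0->1
2 1.2589 1->0
3 3.7143 0->1
4 4.4270 1->0
final: 0 1.6271 0.3501

Mode 0: guard c·x = 3.0752 hit at Δt = 0.4197 (t = 0.4197), x⁻ = (2.8486, 1.3046) → reset → x⁺ = (2.6141, 1.1237), jump to mode 1
Mode 1: guard c·x = -0.8500 hit at Δt = 0.8392 (t = 1.2589), x⁻ = (1.3139, 0.0636) → reset → x⁺ = (1.3108, -0.2470), jump to mode 0
Mode 0: guard c·x = 3.0752 hit at Δt = 2.4554 (t = 3.7143), x⁻ = (2.8962, 1.1073) → reset → x⁺ = (2.6631, 0.9206), jump to mode 1
Mode 1: guard c·x = -0.8500 hit at Δt = 0.7126 (t = 4.4270), x⁻ = (1.5556, -0.1218) → reset → x⁺ = (1.5501, -0.4305), jump to mode 0
Mode 0: flow for 0.8935 to horizon, guard not reached → x = (1.6271, 0.3501)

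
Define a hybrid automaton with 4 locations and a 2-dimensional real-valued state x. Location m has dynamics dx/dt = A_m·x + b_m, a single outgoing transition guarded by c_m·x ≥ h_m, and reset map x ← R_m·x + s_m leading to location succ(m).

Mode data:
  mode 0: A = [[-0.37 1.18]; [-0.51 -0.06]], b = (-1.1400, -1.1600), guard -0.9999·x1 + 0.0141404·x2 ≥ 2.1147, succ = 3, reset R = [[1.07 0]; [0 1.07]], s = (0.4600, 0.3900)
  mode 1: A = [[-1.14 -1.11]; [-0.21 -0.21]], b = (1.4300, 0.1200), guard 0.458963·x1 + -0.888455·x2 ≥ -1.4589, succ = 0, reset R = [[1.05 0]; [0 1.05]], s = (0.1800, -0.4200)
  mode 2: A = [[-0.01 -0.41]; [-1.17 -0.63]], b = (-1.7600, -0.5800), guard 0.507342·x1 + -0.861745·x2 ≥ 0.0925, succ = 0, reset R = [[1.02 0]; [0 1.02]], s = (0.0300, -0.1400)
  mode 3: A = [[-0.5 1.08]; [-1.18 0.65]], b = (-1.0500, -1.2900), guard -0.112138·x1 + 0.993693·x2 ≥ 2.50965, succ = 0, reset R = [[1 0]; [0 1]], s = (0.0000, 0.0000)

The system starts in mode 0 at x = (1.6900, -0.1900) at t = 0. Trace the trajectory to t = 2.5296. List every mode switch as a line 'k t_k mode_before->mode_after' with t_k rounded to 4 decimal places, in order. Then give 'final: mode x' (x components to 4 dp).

1 1.5269 0->3
final: 3 -2.8789 -0.5438

Mode 0: guard c·x = 2.1147 hit at Δt = 1.5269 (t = 1.5269), x⁻ = (-2.1391, -1.7086) → reset → x⁺ = (-1.8288, -1.4382), jump to mode 3
Mode 3: flow for 1.0027 to horizon, guard not reached → x = (-2.8789, -0.5438)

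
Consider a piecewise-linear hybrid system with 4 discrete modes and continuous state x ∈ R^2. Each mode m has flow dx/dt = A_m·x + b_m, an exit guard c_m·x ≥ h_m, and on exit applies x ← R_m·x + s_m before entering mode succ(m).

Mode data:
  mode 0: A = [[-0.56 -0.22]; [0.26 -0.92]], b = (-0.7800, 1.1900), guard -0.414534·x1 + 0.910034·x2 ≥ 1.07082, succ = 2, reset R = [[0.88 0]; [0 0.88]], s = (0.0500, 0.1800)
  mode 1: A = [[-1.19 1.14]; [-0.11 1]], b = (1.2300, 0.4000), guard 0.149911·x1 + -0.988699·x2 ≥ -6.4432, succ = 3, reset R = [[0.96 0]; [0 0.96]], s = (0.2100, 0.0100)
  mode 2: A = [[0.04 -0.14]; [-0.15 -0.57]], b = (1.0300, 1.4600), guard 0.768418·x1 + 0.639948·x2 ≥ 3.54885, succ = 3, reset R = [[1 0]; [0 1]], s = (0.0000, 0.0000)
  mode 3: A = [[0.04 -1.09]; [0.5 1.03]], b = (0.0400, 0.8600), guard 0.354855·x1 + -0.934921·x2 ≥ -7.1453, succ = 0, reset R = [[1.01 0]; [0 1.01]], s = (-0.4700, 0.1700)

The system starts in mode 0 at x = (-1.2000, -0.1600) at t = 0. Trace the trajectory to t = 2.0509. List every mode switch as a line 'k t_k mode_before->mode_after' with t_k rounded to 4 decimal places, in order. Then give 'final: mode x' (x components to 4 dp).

Mode 0: guard c·x = 1.0708 hit at Δt = 1.1761 (t = 1.1761), x⁻ = (-1.3511, 0.5612) → reset → x⁺ = (-1.1390, 0.6739), jump to mode 2
Mode 2: flow for 0.8748 to horizon, guard not reached → x = (-0.4024, 1.4908)

1 1.1761 0->2
final: 2 -0.4024 1.4908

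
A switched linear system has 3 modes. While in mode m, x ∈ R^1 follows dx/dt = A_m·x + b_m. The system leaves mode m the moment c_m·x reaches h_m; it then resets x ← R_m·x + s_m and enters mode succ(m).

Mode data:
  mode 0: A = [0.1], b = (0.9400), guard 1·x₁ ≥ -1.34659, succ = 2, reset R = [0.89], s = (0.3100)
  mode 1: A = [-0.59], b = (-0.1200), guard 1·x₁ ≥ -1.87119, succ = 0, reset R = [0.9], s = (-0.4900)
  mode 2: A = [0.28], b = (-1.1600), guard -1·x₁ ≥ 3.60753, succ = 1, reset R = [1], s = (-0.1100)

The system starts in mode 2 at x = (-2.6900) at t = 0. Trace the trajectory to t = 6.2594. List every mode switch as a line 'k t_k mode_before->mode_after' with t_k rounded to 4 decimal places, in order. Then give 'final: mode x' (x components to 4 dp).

1 0.4500 2->1
2 1.7132 1->0
3 2.7974 0->2
4 4.3405 2->1
5 5.6037 1->0
final: 0 -1.6844

Mode 2: guard c·x = 3.6075 hit at Δt = 0.4500 (t = 0.4500), x⁻ = (-3.6075) → reset → x⁺ = (-3.7175), jump to mode 1
Mode 1: guard c·x = -1.8712 hit at Δt = 1.2632 (t = 1.7132), x⁻ = (-1.8712) → reset → x⁺ = (-2.1741), jump to mode 0
Mode 0: guard c·x = -1.3466 hit at Δt = 1.0842 (t = 2.7974), x⁻ = (-1.3466) → reset → x⁺ = (-0.8885), jump to mode 2
Mode 2: guard c·x = 3.6075 hit at Δt = 1.5431 (t = 4.3405), x⁻ = (-3.6075) → reset → x⁺ = (-3.7175), jump to mode 1
Mode 1: guard c·x = -1.8712 hit at Δt = 1.2632 (t = 5.6037), x⁻ = (-1.8712) → reset → x⁺ = (-2.1741), jump to mode 0
Mode 0: flow for 0.6557 to horizon, guard not reached → x = (-1.6844)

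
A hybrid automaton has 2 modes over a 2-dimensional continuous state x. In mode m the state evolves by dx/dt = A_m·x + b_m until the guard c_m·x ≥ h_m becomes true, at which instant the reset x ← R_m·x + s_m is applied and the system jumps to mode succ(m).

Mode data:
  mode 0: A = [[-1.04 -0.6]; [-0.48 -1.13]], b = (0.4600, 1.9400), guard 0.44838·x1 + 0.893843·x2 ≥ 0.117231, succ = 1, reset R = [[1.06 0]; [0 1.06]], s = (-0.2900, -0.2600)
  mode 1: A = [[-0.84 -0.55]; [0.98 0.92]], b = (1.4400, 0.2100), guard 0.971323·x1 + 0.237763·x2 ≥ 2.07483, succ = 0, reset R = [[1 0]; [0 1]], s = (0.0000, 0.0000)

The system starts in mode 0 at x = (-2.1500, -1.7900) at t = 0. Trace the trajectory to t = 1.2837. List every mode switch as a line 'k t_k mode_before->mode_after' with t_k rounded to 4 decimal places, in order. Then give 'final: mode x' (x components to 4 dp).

Mode 0: guard c·x = 0.1172 hit at Δt = 0.7362 (t = 0.7362), x⁻ = (-0.6613, 0.4629) → reset → x⁺ = (-0.9910, 0.2307), jump to mode 1
Mode 1: flow for 0.5475 to horizon, guard not reached → x = (-0.0319, 0.1709)

1 0.7362 0->1
final: 1 -0.0319 0.1709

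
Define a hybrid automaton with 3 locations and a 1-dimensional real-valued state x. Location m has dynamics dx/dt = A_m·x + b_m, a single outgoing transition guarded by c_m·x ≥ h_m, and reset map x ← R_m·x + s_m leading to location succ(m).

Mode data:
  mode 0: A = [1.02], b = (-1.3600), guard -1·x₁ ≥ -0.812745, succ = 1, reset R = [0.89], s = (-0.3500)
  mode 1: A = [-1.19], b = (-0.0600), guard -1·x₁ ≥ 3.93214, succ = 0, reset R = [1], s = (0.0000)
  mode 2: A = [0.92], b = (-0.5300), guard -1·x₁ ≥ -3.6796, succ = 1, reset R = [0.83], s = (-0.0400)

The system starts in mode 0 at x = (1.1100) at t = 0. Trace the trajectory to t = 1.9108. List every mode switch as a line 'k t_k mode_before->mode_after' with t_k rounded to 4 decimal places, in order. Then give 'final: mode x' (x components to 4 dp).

1 0.8297 0->1
final: 1 0.0666

Mode 0: guard c·x = -0.8127 hit at Δt = 0.8297 (t = 0.8297), x⁻ = (0.8127) → reset → x⁺ = (0.3733), jump to mode 1
Mode 1: flow for 1.0811 to horizon, guard not reached → x = (0.0666)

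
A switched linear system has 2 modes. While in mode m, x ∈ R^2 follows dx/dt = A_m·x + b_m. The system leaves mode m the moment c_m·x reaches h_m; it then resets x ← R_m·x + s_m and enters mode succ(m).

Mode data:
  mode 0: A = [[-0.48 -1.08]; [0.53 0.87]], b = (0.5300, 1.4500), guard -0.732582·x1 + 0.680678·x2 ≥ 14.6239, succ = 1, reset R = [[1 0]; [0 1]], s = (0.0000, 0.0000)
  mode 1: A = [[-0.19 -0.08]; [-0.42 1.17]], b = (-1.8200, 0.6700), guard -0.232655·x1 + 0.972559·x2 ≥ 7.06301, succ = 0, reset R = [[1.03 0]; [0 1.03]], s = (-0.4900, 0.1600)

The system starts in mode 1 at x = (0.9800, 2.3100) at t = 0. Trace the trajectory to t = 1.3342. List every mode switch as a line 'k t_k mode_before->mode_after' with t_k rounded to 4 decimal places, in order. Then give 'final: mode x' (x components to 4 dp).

1 0.8462 1->0
final: 0 -5.2540 11.2456

Mode 1: guard c·x = 7.0630 hit at Δt = 0.8462 (t = 0.8462), x⁻ = (-0.8576, 7.0571) → reset → x⁺ = (-1.3733, 7.4289), jump to mode 0
Mode 0: flow for 0.4880 to horizon, guard not reached → x = (-5.2540, 11.2456)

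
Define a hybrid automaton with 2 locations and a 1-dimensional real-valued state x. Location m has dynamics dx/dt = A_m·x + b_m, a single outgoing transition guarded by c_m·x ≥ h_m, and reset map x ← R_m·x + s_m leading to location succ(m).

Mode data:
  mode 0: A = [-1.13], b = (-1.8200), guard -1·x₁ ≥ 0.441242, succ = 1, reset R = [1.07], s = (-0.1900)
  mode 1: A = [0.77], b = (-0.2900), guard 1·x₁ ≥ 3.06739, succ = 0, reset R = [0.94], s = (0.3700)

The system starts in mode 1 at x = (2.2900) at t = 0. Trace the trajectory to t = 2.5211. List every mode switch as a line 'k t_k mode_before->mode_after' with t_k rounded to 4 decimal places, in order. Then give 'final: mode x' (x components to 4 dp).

1 0.4428 1->0
2 1.7042 0->1
final: 1 -1.5718

Mode 1: guard c·x = 3.0674 hit at Δt = 0.4428 (t = 0.4428), x⁻ = (3.0674) → reset → x⁺ = (3.2533), jump to mode 0
Mode 0: guard c·x = 0.4412 hit at Δt = 1.2614 (t = 1.7042), x⁻ = (-0.4412) → reset → x⁺ = (-0.6621), jump to mode 1
Mode 1: flow for 0.8169 to horizon, guard not reached → x = (-1.5718)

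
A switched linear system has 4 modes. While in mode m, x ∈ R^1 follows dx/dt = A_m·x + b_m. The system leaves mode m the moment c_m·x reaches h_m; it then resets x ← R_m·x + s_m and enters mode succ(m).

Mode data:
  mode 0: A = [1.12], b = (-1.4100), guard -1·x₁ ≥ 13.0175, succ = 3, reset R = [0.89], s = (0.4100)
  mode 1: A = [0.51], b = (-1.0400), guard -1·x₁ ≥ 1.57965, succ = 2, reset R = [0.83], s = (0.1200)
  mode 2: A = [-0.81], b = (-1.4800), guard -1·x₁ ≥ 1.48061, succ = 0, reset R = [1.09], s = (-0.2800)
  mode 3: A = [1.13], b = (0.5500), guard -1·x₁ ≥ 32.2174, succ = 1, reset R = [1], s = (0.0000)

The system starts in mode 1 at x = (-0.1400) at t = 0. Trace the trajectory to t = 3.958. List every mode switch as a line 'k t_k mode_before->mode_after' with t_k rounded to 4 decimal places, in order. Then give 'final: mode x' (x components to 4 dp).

1 0.9945 1->2
2 1.7442 2->0
3 3.0927 0->3
final: 3 -28.9040

Mode 1: guard c·x = 1.5796 hit at Δt = 0.9945 (t = 0.9945), x⁻ = (-1.5796) → reset → x⁺ = (-1.1911), jump to mode 2
Mode 2: guard c·x = 1.4806 hit at Δt = 0.7497 (t = 1.7442), x⁻ = (-1.4806) → reset → x⁺ = (-1.8939), jump to mode 0
Mode 0: guard c·x = 13.0175 hit at Δt = 1.3485 (t = 3.0927), x⁻ = (-13.0175) → reset → x⁺ = (-11.1756), jump to mode 3
Mode 3: flow for 0.8653 to horizon, guard not reached → x = (-28.9040)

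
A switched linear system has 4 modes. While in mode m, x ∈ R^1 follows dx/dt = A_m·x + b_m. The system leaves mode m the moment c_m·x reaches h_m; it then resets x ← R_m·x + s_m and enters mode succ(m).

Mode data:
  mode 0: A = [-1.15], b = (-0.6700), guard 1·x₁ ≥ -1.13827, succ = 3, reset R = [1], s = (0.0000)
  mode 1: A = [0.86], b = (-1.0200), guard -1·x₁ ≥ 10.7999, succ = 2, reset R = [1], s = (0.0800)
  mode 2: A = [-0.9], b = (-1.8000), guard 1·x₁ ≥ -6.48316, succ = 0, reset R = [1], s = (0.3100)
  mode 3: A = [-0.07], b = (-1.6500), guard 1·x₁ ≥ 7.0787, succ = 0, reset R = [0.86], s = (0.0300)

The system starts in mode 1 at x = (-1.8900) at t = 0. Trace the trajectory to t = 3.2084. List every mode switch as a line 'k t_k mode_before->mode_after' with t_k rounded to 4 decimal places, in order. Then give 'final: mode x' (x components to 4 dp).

1 1.5815 1->2
2 2.3207 2->0
final: 0 -2.5968

Mode 1: guard c·x = 10.7999 hit at Δt = 1.5815 (t = 1.5815), x⁻ = (-10.7999) → reset → x⁺ = (-10.7199), jump to mode 2
Mode 2: guard c·x = -6.4832 hit at Δt = 0.7392 (t = 2.3207), x⁻ = (-6.4832) → reset → x⁺ = (-6.1732), jump to mode 0
Mode 0: flow for 0.8877 to horizon, guard not reached → x = (-2.5968)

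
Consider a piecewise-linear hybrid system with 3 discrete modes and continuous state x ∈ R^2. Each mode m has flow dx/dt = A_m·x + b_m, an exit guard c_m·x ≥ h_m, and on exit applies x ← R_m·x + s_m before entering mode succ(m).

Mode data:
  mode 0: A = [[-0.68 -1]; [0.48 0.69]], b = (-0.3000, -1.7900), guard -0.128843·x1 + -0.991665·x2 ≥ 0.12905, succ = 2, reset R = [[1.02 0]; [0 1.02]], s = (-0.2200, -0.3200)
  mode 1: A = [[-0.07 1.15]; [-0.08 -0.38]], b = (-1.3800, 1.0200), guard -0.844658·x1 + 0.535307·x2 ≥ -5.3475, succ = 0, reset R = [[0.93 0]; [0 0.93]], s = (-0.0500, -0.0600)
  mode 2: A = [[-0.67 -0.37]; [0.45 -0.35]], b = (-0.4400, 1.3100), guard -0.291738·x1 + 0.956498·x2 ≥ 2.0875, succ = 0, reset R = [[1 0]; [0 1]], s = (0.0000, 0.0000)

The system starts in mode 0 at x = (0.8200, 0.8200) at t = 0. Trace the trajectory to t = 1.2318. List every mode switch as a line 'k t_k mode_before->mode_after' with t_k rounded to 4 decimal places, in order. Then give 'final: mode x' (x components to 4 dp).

Mode 0: guard c·x = 0.1290 hit at Δt = 0.7259 (t = 0.7259), x⁻ = (0.1238, -0.1462) → reset → x⁺ = (-0.0937, -0.4691), jump to mode 2
Mode 2: flow for 0.5059 to horizon, guard not reached → x = (-0.2375, 0.1806)

1 0.7259 0->2
final: 2 -0.2375 0.1806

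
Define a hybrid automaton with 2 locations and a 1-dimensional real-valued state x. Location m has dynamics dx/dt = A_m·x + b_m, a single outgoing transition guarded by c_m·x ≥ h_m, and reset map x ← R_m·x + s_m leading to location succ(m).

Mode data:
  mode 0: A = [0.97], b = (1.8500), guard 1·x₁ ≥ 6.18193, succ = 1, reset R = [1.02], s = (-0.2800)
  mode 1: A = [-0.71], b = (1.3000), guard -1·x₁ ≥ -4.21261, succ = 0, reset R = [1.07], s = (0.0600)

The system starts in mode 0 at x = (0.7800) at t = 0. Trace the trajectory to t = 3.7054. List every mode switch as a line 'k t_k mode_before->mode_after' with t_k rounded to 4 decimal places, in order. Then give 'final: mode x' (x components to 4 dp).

1 1.1361 0->1
2 1.9333 1->0
3 2.1628 0->1
4 2.9600 1->0
5 3.1895 0->1
final: 1 4.7391

Mode 0: guard c·x = 6.1819 hit at Δt = 1.1361 (t = 1.1361), x⁻ = (6.1819) → reset → x⁺ = (6.0256), jump to mode 1
Mode 1: guard c·x = -4.2126 hit at Δt = 0.7972 (t = 1.9333), x⁻ = (4.2126) → reset → x⁺ = (4.5675), jump to mode 0
Mode 0: guard c·x = 6.1819 hit at Δt = 0.2295 (t = 2.1628), x⁻ = (6.1819) → reset → x⁺ = (6.0256), jump to mode 1
Mode 1: guard c·x = -4.2126 hit at Δt = 0.7972 (t = 2.9600), x⁻ = (4.2126) → reset → x⁺ = (4.5675), jump to mode 0
Mode 0: guard c·x = 6.1819 hit at Δt = 0.2295 (t = 3.1895), x⁻ = (6.1819) → reset → x⁺ = (6.0256), jump to mode 1
Mode 1: flow for 0.5159 to horizon, guard not reached → x = (4.7391)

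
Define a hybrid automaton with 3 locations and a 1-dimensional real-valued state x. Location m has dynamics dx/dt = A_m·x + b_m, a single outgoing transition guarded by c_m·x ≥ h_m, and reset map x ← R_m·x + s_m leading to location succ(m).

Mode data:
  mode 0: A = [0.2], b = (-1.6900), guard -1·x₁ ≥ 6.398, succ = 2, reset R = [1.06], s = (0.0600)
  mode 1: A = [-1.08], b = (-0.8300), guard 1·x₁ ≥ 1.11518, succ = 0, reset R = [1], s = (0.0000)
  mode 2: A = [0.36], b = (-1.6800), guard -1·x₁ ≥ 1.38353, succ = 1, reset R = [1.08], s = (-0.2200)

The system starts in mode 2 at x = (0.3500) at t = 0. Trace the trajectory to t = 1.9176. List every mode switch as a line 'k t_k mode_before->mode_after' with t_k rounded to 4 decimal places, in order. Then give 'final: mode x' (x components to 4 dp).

Mode 2: guard c·x = 1.3835 hit at Δt = 0.9378 (t = 0.9378), x⁻ = (-1.3835) → reset → x⁺ = (-1.7142), jump to mode 1
Mode 1: flow for 0.9798 to horizon, guard not reached → x = (-1.0968)

1 0.9378 2->1
final: 1 -1.0968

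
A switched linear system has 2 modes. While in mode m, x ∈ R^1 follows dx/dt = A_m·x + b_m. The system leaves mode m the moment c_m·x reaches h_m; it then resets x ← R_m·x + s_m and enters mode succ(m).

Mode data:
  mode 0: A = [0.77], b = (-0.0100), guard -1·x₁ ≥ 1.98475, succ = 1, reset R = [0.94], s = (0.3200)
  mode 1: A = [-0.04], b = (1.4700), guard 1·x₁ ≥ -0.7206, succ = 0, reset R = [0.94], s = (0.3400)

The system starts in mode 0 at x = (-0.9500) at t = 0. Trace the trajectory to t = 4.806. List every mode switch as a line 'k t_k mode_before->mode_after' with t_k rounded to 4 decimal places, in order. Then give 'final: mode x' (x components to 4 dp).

Mode 0: guard c·x = 1.9848 hit at Δt = 0.9477 (t = 0.9477), x⁻ = (-1.9848) → reset → x⁺ = (-1.5457), jump to mode 1
Mode 1: guard c·x = -0.7206 hit at Δt = 0.5445 (t = 1.4922), x⁻ = (-0.7206) → reset → x⁺ = (-0.3374), jump to mode 0
Mode 0: guard c·x = 1.9848 hit at Δt = 2.2608 (t = 3.7530), x⁻ = (-1.9847) → reset → x⁺ = (-1.5457), jump to mode 1
Mode 1: guard c·x = -0.7206 hit at Δt = 0.5445 (t = 4.2975), x⁻ = (-0.7206) → reset → x⁺ = (-0.3374), jump to mode 0
Mode 0: flow for 0.5085 to horizon, guard not reached → x = (-0.5053)

1 0.9477 0->1
2 1.4922 1->0
3 3.7530 0->1
4 4.2975 1->0
final: 0 -0.5053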